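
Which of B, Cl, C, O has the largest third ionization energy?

O

Consider each +2 ion: B²⁺ still has 1 valence electron; Cl²⁺ still has 5 valence electrons; C²⁺ still has 2 valence electrons; O²⁺ still has 4 valence electrons.
All are still removing valence electrons, so compare the +2 ions as you would atoms: IE_3 generally rises across a period (higher Z_eff) and falls down a group (larger shell), subject to the usual subshell exceptions.
Valence configurations: B²⁺ [He]2s¹, Cl²⁺ [Ne]3s²3p³, C²⁺ [He]2s², O²⁺ [He]2s²2p².
Tabulated IE_3 (kJ/mol): B 3660, Cl 3822, C 4620, O 5300.
Putting it together, IE_3: B < Cl < C < O.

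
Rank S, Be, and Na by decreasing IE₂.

After 1 electron has been removed, what remains? S⁺ still has 5 valence electrons; Be⁺ still has 1 valence electron; Na⁺ is the bare [Ne] core.
Breaking into a closed-shell core is much more expensive than removing a leftover valence electron — Na has the largest IE_2 here.
Valence configurations: S⁺ [Ne]3s²3p³, Be⁺ [He]2s¹.
Tabulated IE_2 (kJ/mol): S 2252, Be 1757, Na 4562.
Hence IE_2: Be < S < Na.

Na, S, Be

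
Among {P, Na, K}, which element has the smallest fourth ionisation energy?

P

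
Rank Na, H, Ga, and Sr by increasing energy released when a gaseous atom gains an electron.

Sr < Ga < Na < H

H is in period 1, group 1; Na is in period 3, group 1; Ga is in period 4, group 13; Sr is in period 5, group 2.
Adding an electron releases more energy for atoms nearer the top right (short of the noble gases).
Neither a single period nor a single group — weigh both effects.
Ga > Sr: both effects reinforce here, so Ga is clearly the higher of the two.
Na > Ga: period and group pull opposite ways; the down-group shift dominates (53 vs 29 kJ/mol).
H > Na: H sits above Na in group 1, so the down-group effect alone puts H higher.
For reference (kJ/mol): H 73, Na 53, Ga 29, Sr 5.
So from lowest to highest: Sr < Ga < Na < H.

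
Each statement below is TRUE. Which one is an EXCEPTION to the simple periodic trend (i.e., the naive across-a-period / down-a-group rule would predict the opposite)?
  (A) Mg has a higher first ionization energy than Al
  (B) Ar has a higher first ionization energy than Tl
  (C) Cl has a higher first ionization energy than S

The general trend: first ionization energy increases across a period and decreases down a group.
(A) Mg (period 3, group 2) vs Al (period 3, group 13): the stated order contradicts the simple trend.
(B) Ar (period 3, group 18) vs Tl (period 6, group 13): the stated order agrees with the simple trend.
(C) Cl (period 3, group 17) vs S (period 3, group 16): the stated order agrees with the simple trend.
The exception is (A): Al's single 3p electron is easier to remove than one from Mg's filled 3s².

(A)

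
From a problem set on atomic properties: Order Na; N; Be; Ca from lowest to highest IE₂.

IE_2 is the cost of taking one more electron from the +1 cation: Na⁺ is the bare [Ne] core; N⁺ still has 4 valence electrons; Be⁺ still has 1 valence electron; Ca⁺ still has 1 valence electron.
Breaking into a closed-shell core is much more expensive than removing a leftover valence electron — Na has the largest IE_2 here.
Valence configurations: N⁺ [He]2s²2p², Be⁺ [He]2s¹, Ca⁺ [Ar]4s¹.
The numbers (kJ/mol): Na 4562, N 2856, Be 1757, Ca 1145.
Hence IE_2: Ca < Be < N < Na.

Ca, Be, N, Na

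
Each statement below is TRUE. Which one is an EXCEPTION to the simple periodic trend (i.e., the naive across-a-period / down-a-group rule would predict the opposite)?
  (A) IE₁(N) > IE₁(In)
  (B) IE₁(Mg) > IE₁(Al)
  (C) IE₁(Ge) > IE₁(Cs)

(B)

The general trend: first ionisation energy increases across a period and decreases down a group.
(A) N (period 2, group 15) vs In (period 5, group 13): the stated order agrees with the simple trend.
(B) Mg (period 3, group 2) vs Al (period 3, group 13): the stated order contradicts the simple trend.
(C) Ge (period 4, group 14) vs Cs (period 6, group 1): the stated order agrees with the simple trend.
The exception is (B): Al's single 3p electron is easier to remove than one from Mg's filled 3s².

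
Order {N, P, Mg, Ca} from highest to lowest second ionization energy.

N, P, Mg, Ca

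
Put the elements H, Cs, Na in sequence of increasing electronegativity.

EN rises left→right (higher Z_eff, smaller atoms) and falls top→bottom (larger, more shielded atoms).
All are in group 1, so electronegativity increases up the group.
So from lowest to highest: Cs < Na < H.

Cs < Na < H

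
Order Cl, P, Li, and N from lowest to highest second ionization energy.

P, Cl, N, Li

After 1 electron has been removed, what remains? Cl⁺ still has 6 valence electrons; P⁺ still has 4 valence electrons; Li⁺ is the bare [He] core; N⁺ still has 4 valence electrons.
Core electrons are held far more tightly than valence electrons, so Li tops the IE_2 order.
Valence configurations: Cl⁺ [Ne]3s²3p⁴, P⁺ [Ne]3s²3p², N⁺ [He]2s²2p².
Approximate IE_2 values (kJ/mol): Cl 2298, P 1907, Li 7298, N 2856.
So the second ionization energies run P < Cl < N < Li.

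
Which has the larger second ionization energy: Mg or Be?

IE_2 is the cost of taking one more electron from the +1 cation: Mg⁺ still has 1 valence electron; Be⁺ still has 1 valence electron.
All are still removing valence electrons, so compare the +1 ions as you would atoms: IE_2 generally rises across a period (higher Z_eff) and falls down a group (larger shell), subject to the usual subshell exceptions.
Valence configurations: Mg⁺ [Ne]3s¹, Be⁺ [He]2s¹.
Approximate IE_2 values (kJ/mol): Mg 1451, Be 1757.
Putting it together, IE_2: Mg < Be.

Be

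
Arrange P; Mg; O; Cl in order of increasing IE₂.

IE_2 is the cost of taking one more electron from the +1 cation: P⁺ still has 4 valence electrons; Mg⁺ still has 1 valence electron; O⁺ still has 5 valence electrons; Cl⁺ still has 6 valence electrons.
All are still removing valence electrons, so compare the +1 ions as you would atoms: IE_2 generally rises across a period (higher Z_eff) and falls down a group (larger shell), subject to the usual subshell exceptions.
Valence configurations: P⁺ [Ne]3s²3p², Mg⁺ [Ne]3s¹, O⁺ [He]2s²2p³, Cl⁺ [Ne]3s²3p⁴.
Approximate IE_2 values (kJ/mol): P 1907, Mg 1451, O 3388, Cl 2298.
Overall IE_2 order: Mg < P < Cl < O.

Mg < P < Cl < O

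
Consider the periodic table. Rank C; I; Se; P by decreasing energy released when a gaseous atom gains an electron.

C is in period 2, group 14; P is in period 3, group 15; Se is in period 4, group 16; I is in period 5, group 17.
Electron affinity generally becomes more exothermic across a period toward the halogens and less exothermic down a group.
A diagonal step moves right (one effect) and down (the opposite effect) at once.
C > P: the two effects oppose for this pair; the down-group effect wins (122 vs 72 kJ/mol).
Se > C: the two effects oppose for this pair; the across-period effect wins (195 vs 122 kJ/mol).
I > Se: the two effects oppose for this pair; the across-period effect wins (295 vs 195 kJ/mol).
Tabulated electron affinity (kJ/mol): C 122, P 72, Se 195, I 295.
So from highest to lowest: I > Se > C > P.

I > Se > C > P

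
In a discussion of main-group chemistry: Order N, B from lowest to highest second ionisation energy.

IE_2 is the cost of taking one more electron from the +1 cation: N⁺ still has 4 valence electrons; B⁺ still has 2 valence electrons.
All are still removing valence electrons, so compare the +1 ions as you would atoms: IE_2 generally rises across a period (higher Z_eff) and falls down a group (larger shell), subject to the usual subshell exceptions.
Valence configurations: N⁺ [He]2s²2p², B⁺ [He]2s².
Tabulated IE_2 (kJ/mol): N 2856, B 2427.
So the second ionization energies run B < N.

B < N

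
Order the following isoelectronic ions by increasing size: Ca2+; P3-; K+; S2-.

Ca2+, K+, S2-, P3-

All of these have 18 electrons, so size is governed by nuclear charge alone: the more protons, the stronger the pull on the same electron cloud, and the smaller the ion.
Nuclear charges: Ca2+ (Z=20), K+ (Z=19), S2- (Z=16), P3- (Z=15).
Smallest to largest: Ca2+ < K+ < S2- < P3-.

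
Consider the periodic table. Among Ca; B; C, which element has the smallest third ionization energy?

B

After 2 electrons have been removed, what remains? Ca²⁺ is the bare [Ar] core; B²⁺ still has 1 valence electron; C²⁺ still has 2 valence electrons.
Breaking into a closed-shell core is much more expensive than removing a leftover valence electron — Ca has the largest IE_3 here.
Valence configurations: B²⁺ [He]2s¹, C²⁺ [He]2s².
Tabulated IE_3 (kJ/mol): Ca 4912, B 3660, C 4620.
Putting it together, IE_3: B < C < Ca.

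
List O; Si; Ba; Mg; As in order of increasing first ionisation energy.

Ba < Mg < Si < As < O

Across a period the outer electron is held more tightly (higher IE₁); down a group it sits in a higher shell, more shielded, and comes off more easily.
These span different periods and groups, so the two trends combine.
Mg > Ba: Mg sits above Ba in group 2, so the down-group effect alone puts Mg higher.
Si > Mg: both are in period 3; the period trend gives Si the larger value.
As > Si: period and group pull opposite ways; the across-period shift dominates (947 vs 786 kJ/mol).
O > As: relative to As, both the across-period and down-group shifts push O's first ionization energy up.
Tabulated first ionization energy (kJ/mol): O 1314, Mg 738, Si 786, As 947, Ba 503.
So from lowest to highest: Ba < Mg < Si < As < O.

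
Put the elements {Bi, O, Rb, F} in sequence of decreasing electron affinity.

F > O > Bi > Rb

O is in period 2, group 16; F is in period 2, group 17; Rb is in period 5, group 1; Bi is in period 6, group 15.
EA tends to increase across a period and decrease down a group, though the pattern is less regular than for IE or radius.
These span different periods and groups, so the two trends combine.
Bi > Rb: period and group pull opposite ways; the across-period shift dominates (91 vs 47 kJ/mol).
O > Bi: relative to Bi, both the across-period and down-group shifts push O's electron affinity up.
F > O: F lies to the right of O in period 2, so the across-period effect alone puts F higher.
Tabulated electron affinity (kJ/mol): O 141, F 328, Rb 47, Bi 91.
So from highest to lowest: F > O > Bi > Rb.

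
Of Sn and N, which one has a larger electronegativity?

N

EN rises left→right (higher Z_eff, smaller atoms) and falls top→bottom (larger, more shielded atoms).
Here both period and group differ, so the two effects have to be weighed against each other.
N > Sn: both effects reinforce here, so N is clearly the higher of the two.
For reference (Pauling): N 3.04, Sn 1.96.
So N has the larger electronegativity (N > Sn).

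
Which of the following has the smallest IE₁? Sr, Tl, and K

K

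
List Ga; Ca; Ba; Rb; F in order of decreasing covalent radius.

F is in period 2, group 17; Ca is in period 4, group 2; Ga is in period 4, group 13; Rb is in period 5, group 1; Ba is in period 6, group 2.
Across a period the added protons contract the valence shell; down a group each new principal shell makes the atom larger.
Here both period and group differ, so the two effects have to be weighed against each other.
Ga > F: both effects reinforce here, so Ga is clearly the larger of the two.
Ca > Ga: both are in period 4; the period trend gives Ca the larger value.
Ba > Ca: they share group 2; the group trend gives Ba the larger value.
Rb > Ba: the two effects oppose for this pair; the across-period effect wins (210 vs 196 pm).
Tabulated atomic radius (pm): F 64, Ca 171, Ga 124, Rb 210, Ba 196.
So from largest to smallest: Rb > Ba > Ca > Ga > F.

Rb > Ba > Ca > Ga > F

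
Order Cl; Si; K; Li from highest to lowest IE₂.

Li > K > Cl > Si

The second ionization energy removes an electron from the +1 ion. For each element: Cl⁺ still has 6 valence electrons; Si⁺ still has 3 valence electrons; K⁺ is the bare [Ar] core; Li⁺ is the bare [He] core.
Pulling an electron out of a noble-gas core costs far more than removing a remaining valence electron, so K and Li sit at the high end of IE_2.
Valence configurations: Cl⁺ [Ne]3s²3p⁴, Si⁺ [Ne]3s²3p¹.
The numbers (kJ/mol): Cl 2298, Si 1577, K 3052, Li 7298.
Overall IE_2 order: Si < Cl < K < Li.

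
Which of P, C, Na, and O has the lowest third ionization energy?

P

Consider each +2 ion: P²⁺ still has 3 valence electrons; C²⁺ still has 2 valence electrons; Na²⁺ is already 1 electron into the core; O²⁺ still has 4 valence electrons.
Pulling an electron out of a noble-gas core costs far more than removing a remaining valence electron, so Na sits at the high end of IE_3.
Valence configurations: P²⁺ [Ne]3s²3p¹, C²⁺ [He]2s², O²⁺ [He]2s²2p².
The numbers (kJ/mol): P 2914, C 4620, Na 6910, O 5300.
Putting it together, IE_3: P < C < O < Na.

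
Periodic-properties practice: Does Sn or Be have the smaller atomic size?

Be

Be is in period 2, group 2; Sn is in period 5, group 14.
Radius decreases left→right (rising Z_eff, same n) and increases top→bottom (higher n).
These span different periods and groups, so the two trends combine.
Sn > Be: the two effects oppose for this pair; the down-group effect wins (140 vs 102 pm).
For reference (pm): Be 102, Sn 140.
So Be has the smaller atomic size (Be < Sn).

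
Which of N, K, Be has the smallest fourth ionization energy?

K

IE_4 is the cost of taking one more electron from the +3 cation: N³⁺ still has 2 valence electrons; K³⁺ is already 2 electrons into the core; Be³⁺ is already 1 electron into the core.
Usually core removal costs more than valence removal, but here the competition is close: a tightly held n=2 valence electron can cost more to remove than an n=3 core electron, so the actual values have to decide it.
Approximate IE_4 values (kJ/mol): N 7475, K 5877, Be 21007.
So the fourth ionization energies run K < N < Be.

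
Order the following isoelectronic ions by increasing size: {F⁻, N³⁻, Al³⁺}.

Al³⁺ < F⁻ < N³⁻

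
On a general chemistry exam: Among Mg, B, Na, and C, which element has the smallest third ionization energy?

B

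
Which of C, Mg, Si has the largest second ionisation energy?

C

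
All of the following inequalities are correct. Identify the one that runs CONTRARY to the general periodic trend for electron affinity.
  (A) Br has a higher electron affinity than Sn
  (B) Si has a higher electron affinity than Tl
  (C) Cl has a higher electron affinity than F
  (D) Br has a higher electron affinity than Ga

(C)

The general trend: electron affinity increases across a period and decreases down a group.
(A) Br (period 4, group 17) vs Sn (period 5, group 14): the stated order agrees with the simple trend.
(B) Si (period 3, group 14) vs Tl (period 6, group 13): the stated order agrees with the simple trend.
(C) Cl (period 3, group 17) vs F (period 2, group 17): the stated order contradicts the simple trend.
(D) Br (period 4, group 17) vs Ga (period 4, group 13): the stated order agrees with the simple trend.
The exception is (C): F's small 2p subshell makes the incoming electron feel strong e⁻–e⁻ repulsion, so Cl actually releases more energy on gaining an electron.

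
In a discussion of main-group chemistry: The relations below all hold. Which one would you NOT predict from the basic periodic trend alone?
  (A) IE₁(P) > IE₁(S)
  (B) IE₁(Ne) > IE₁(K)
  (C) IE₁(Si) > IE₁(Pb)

(A)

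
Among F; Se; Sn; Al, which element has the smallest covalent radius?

F

F is in period 2, group 17; Al is in period 3, group 13; Se is in period 4, group 16; Sn is in period 5, group 14.
Atomic radius shrinks across a period as nuclear charge pulls the same shell inward, and grows down a group as new shells are added.
Here both period and group differ, so the two effects have to be weighed against each other.
Se > F: both effects reinforce here, so Se is clearly the larger of the two.
Al > Se: period and group pull opposite ways; the across-period shift dominates (126 vs 116 pm).
Sn > Al: the two effects oppose for this pair; the down-group effect wins (140 vs 126 pm).
Approximate values (pm): F 64, Al 126, Se 116, Sn 140.
The smallest covalent radius among these belongs to F.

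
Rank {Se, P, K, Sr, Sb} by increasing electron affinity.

Atoms with high Z_eff and room in the valence shell (especially the halogens) have the most exothermic electron affinities.
These span different periods and groups, so the two trends combine.
K > Sr: period and group pull opposite ways; the down-group shift dominates (48 vs 5 kJ/mol).
P > K: relative to K, both the across-period and down-group shifts push P's electron affinity up.
Sb > P: this pair runs against the simple trend — see the exception note.
Se > Sb: relative to Sb, both the across-period and down-group shifts push Se's electron affinity up.
Note the exception: Sb has a higher electron affinity than P, contrary to the simple trend — both are half-filled np³, but the pairing/repulsion penalty for the added electron shrinks as the p orbitals become larger and more diffuse down the group, and for Sb that outweighs the weaker nuclear attraction.
Tabulated electron affinity (kJ/mol): P 72, K 48, Se 195, Sr 5, Sb 103.
So from lowest to highest: Sr < K < P < Sb < Se.

Sr < K < P < Sb < Se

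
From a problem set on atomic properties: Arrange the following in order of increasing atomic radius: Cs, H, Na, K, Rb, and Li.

Radius decreases left→right (rising Z_eff, same n) and increases top→bottom (higher n).
All are in group 1, so atomic radius increases down the group.
So from smallest to largest: H < Li < Na < K < Rb < Cs.

H, Li, Na, K, Rb, Cs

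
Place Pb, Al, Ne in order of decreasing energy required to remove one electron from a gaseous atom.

First ionization energy rises across a period (greater Z_eff holds electrons more tightly) and falls down a group (valence electrons are farther from the nucleus).
Neither a single period nor a single group — weigh both effects.
Pb > Al: the two effects oppose for this pair; the across-period effect wins (716 vs 578 kJ/mol).
Ne > Pb: relative to Pb, both the across-period and down-group shifts push Ne's first ionization energy up.
Approximate values (kJ/mol): Ne 2081, Al 578, Pb 716.
So from highest to lowest: Ne > Pb > Al.

Ne, Pb, Al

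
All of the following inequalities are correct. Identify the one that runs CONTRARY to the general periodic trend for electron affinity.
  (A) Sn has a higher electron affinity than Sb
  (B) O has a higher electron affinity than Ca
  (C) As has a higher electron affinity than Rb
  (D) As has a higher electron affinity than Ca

(A)

The general trend: electron affinity increases across a period and decreases down a group.
(A) Sn (period 5, group 14) vs Sb (period 5, group 15): the stated order contradicts the simple trend.
(B) O (period 2, group 16) vs Ca (period 4, group 2): the stated order agrees with the simple trend.
(C) As (period 4, group 15) vs Rb (period 5, group 1): the stated order agrees with the simple trend.
(D) As (period 4, group 15) vs Ca (period 4, group 2): the stated order agrees with the simple trend.
The exception is (A): adding an electron to Sb's half-filled 5p³ is unfavourable, so Sn has the more exothermic EA.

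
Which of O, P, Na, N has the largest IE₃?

IE_3 is the cost of taking one more electron from the +2 cation: O²⁺ still has 4 valence electrons; P²⁺ still has 3 valence electrons; Na²⁺ is already 1 electron into the core; N²⁺ still has 3 valence electrons.
Pulling an electron out of a noble-gas core costs far more than removing a remaining valence electron, so Na sits at the high end of IE_3.
Valence configurations: O²⁺ [He]2s²2p², P²⁺ [Ne]3s²3p¹, N²⁺ [He]2s²2p¹.
The numbers (kJ/mol): O 5300, P 2914, Na 6910, N 4578.
Hence IE_3: P < N < O < Na.

Na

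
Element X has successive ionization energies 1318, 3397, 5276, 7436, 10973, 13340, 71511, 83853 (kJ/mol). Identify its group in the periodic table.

Group 16

Look for the largest jump between consecutive ionization energies: IE7/IE6 ≈ 5.4, far larger than any earlier ratio.
That jump marks the point where a core electron is being removed. So the atom has 6 valence electrons.
A main-group element with 6 valence electrons is in group 16.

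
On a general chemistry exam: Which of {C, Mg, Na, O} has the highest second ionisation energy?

Na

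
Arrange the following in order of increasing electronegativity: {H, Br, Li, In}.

Li, In, H, Br

H is in period 1, group 1; Li is in period 2, group 1; Br is in period 4, group 17; In is in period 5, group 13.
Electronegativity increases across a period and decreases down a group, tracking effective nuclear charge and atomic size.
Here both period and group differ, so the two effects have to be weighed against each other.
In > Li: the two effects oppose for this pair; the across-period effect wins (1.78 vs 0.98).
H > In: the two effects oppose for this pair; the down-group effect wins (2.20 vs 1.78).
Br > H: the two effects oppose for this pair; the across-period effect wins (2.96 vs 2.20).
Approximate values (Pauling): H 2.20, Li 0.98, Br 2.96, In 1.78.
So from lowest to highest: Li < In < H < Br.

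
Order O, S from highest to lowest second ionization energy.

O > S

Consider each +1 ion: O⁺ still has 5 valence electrons; S⁺ still has 5 valence electrons.
All are still removing valence electrons, so compare the +1 ions as you would atoms: IE_2 generally rises across a period (higher Z_eff) and falls down a group (larger shell), subject to the usual subshell exceptions.
Valence configurations: O⁺ [He]2s²2p³, S⁺ [Ne]3s²3p³.
Tabulated IE_2 (kJ/mol): O 3388, S 2252.
Putting it together, IE_2: S < O.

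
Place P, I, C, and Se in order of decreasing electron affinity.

I, Se, C, P

C is in period 2, group 14; P is in period 3, group 15; Se is in period 4, group 16; I is in period 5, group 17.
Atoms with high Z_eff and room in the valence shell (especially the halogens) have the most exothermic electron affinities.
These sit on a diagonal, where the across-period and down-group effects partly cancel.
C > P: the two effects oppose for this pair; the down-group effect wins (122 vs 72 kJ/mol).
Se > C: period and group pull opposite ways; the across-period shift dominates (195 vs 122 kJ/mol).
I > Se: the two effects oppose for this pair; the across-period effect wins (295 vs 195 kJ/mol).
For reference (kJ/mol): C 122, P 72, Se 195, I 295.
So from highest to lowest: I > Se > C > P.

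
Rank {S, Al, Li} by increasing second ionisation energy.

Al < S < Li

Consider each +1 ion: S⁺ still has 5 valence electrons; Al⁺ still has 2 valence electrons; Li⁺ is the bare [He] core.
Pulling an electron out of a noble-gas core costs far more than removing a remaining valence electron, so Li sits at the high end of IE_2.
Valence configurations: S⁺ [Ne]3s²3p³, Al⁺ [Ne]3s².
Approximate IE_2 values (kJ/mol): S 2252, Al 1817, Li 7298.
Overall IE_2 order: Al < S < Li.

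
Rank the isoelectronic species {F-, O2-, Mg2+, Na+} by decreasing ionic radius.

O2-, F-, Na+, Mg2+

All of these have 10 electrons, so size is governed by nuclear charge alone: the more protons, the stronger the pull on the same electron cloud, and the smaller the ion.
Nuclear charges: Mg2+ (Z=12), Na+ (Z=11), F- (Z=9), O2- (Z=8).
Largest to smallest: O2- > F- > Na+ > Mg2+.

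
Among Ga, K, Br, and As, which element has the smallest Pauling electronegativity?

K

EN rises left→right (higher Z_eff, smaller atoms) and falls top→bottom (larger, more shielded atoms).
All lie in period 4, so electronegativity increases left to right.
The smallest Pauling electronegativity among these belongs to K.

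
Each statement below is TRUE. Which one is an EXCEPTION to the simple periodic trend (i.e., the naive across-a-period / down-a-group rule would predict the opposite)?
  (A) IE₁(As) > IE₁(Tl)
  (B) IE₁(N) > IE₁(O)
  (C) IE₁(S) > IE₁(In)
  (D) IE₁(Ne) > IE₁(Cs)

(B)

The general trend: first ionization energy increases across a period and decreases down a group.
(A) As (period 4, group 15) vs Tl (period 6, group 13): the stated order agrees with the simple trend.
(B) N (period 2, group 15) vs O (period 2, group 16): the stated order contradicts the simple trend.
(C) S (period 3, group 16) vs In (period 5, group 13): the stated order agrees with the simple trend.
(D) Ne (period 2, group 18) vs Cs (period 6, group 1): the stated order agrees with the simple trend.
The exception is (B): pairing an electron in O's 2p⁴ costs repulsion energy, so O ionizes more easily than half-filled N (2p³).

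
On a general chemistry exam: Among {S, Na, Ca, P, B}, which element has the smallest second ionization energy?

After 1 electron has been removed, what remains? S⁺ still has 5 valence electrons; Na⁺ is the bare [Ne] core; Ca⁺ still has 1 valence electron; P⁺ still has 4 valence electrons; B⁺ still has 2 valence electrons.
Core electrons are held far more tightly than valence electrons, so Na tops the IE_2 order.
Valence configurations: S⁺ [Ne]3s²3p³, Ca⁺ [Ar]4s¹, P⁺ [Ne]3s²3p², B⁺ [He]2s².
Tabulated IE_2 (kJ/mol): S 2252, Na 4562, Ca 1145, P 1907, B 2427.
Overall IE_2 order: Ca < P < S < B < Na.

Ca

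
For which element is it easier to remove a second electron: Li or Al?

Consider each +1 ion: Li⁺ is the bare [He] core; Al⁺ still has 2 valence electrons.
Pulling an electron out of a noble-gas core costs far more than removing a remaining valence electron, so Li sits at the high end of IE_2.
The numbers (kJ/mol): Li 7298, Al 1817.
Putting it together, IE_2: Al < Li.

Al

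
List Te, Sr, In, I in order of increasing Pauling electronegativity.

Sr is in period 5, group 2; In is in period 5, group 13; Te is in period 5, group 16; I is in period 5, group 17.
Atoms toward the upper right of the periodic table pull bonding electrons most strongly.
All lie in period 5, so electronegativity increases left to right.
So from lowest to highest: Sr < In < Te < I.

Sr < In < Te < I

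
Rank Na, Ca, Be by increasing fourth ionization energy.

Ca < Na < Be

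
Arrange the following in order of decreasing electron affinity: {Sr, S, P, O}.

Adding an electron releases more energy for atoms nearer the top right (short of the noble gases).
Neither a single period nor a single group — weigh both effects.
P > Sr: both effects reinforce here, so P is clearly the higher of the two.
O > P: relative to P, both the across-period and down-group shifts push O's electron affinity up.
S > O: this pair runs against the simple trend — see the exception note.
Note the exception: S has a higher electron affinity than O, contrary to the simple trend — the compact 2p subshell of O repels the added electron more than S's larger 3p does.
Approximate values (kJ/mol): O 141, P 72, S 200, Sr 5.
So from highest to lowest: S > O > P > Sr.

S > O > P > Sr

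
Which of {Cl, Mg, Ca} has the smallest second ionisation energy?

Ca

The second ionization energy removes an electron from the +1 ion. For each element: Cl⁺ still has 6 valence electrons; Mg⁺ still has 1 valence electron; Ca⁺ still has 1 valence electron.
All are still removing valence electrons, so compare the +1 ions as you would atoms: IE_2 generally rises across a period (higher Z_eff) and falls down a group (larger shell), subject to the usual subshell exceptions.
Valence configurations: Cl⁺ [Ne]3s²3p⁴, Mg⁺ [Ne]3s¹, Ca⁺ [Ar]4s¹.
Tabulated IE_2 (kJ/mol): Cl 2298, Mg 1451, Ca 1145.
Putting it together, IE_2: Ca < Mg < Cl.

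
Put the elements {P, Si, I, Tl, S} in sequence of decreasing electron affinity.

I, S, Si, P, Tl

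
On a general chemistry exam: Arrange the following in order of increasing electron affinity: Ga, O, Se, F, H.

Ga < H < O < Se < F

H is in period 1, group 1; O is in period 2, group 16; F is in period 2, group 17; Ga is in period 4, group 13; Se is in period 4, group 16.
Atoms with high Z_eff and room in the valence shell (especially the halogens) have the most exothermic electron affinities.
Here both period and group differ, so the two effects have to be weighed against each other.
H > Ga: period and group pull opposite ways; the down-group shift dominates (73 vs 29 kJ/mol).
O > H: the two effects oppose for this pair; the across-period effect wins (141 vs 73 kJ/mol).
Se > O: this pair runs against the simple trend — see the exception note.
F > Se: relative to Se, both the across-period and down-group shifts push F's electron affinity up.
Note the exception: Se has a higher electron affinity than O, contrary to the simple trend — O's compact 2p subshell gives strong electron–electron repulsion on the added electron.
Tabulated electron affinity (kJ/mol): H 73, O 141, F 328, Ga 29, Se 195.
So from lowest to highest: Ga < H < O < Se < F.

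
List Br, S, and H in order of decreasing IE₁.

H > Br > S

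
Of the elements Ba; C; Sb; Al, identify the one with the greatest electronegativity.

C

C is in period 2, group 14; Al is in period 3, group 13; Sb is in period 5, group 15; Ba is in period 6, group 2.
Atoms toward the upper right of the periodic table pull bonding electrons most strongly.
Neither a single period nor a single group — weigh both effects.
Al > Ba: both effects reinforce here, so Al is clearly the higher of the two.
Sb > Al: period and group pull opposite ways; the across-period shift dominates (2.05 vs 1.61).
C > Sb: period and group pull opposite ways; the down-group shift dominates (2.55 vs 2.05).
Tabulated electronegativity (Pauling): C 2.55, Al 1.61, Sb 2.05, Ba 0.89.
The greatest electronegativity among these belongs to C.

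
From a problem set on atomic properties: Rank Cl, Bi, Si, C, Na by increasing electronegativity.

C is in period 2, group 14; Na is in period 3, group 1; Si is in period 3, group 14; Cl is in period 3, group 17; Bi is in period 6, group 15.
EN rises left→right (higher Z_eff, smaller atoms) and falls top→bottom (larger, more shielded atoms).
Neither a single period nor a single group — weigh both effects.
Si > Na: both are in period 3; the period trend gives Si the larger value.
Bi > Si: period and group pull opposite ways; the across-period shift dominates (2.02 vs 1.90).
C > Bi: period and group pull opposite ways; the down-group shift dominates (2.55 vs 2.02).
Cl > C: the two effects oppose for this pair; the across-period effect wins (3.16 vs 2.55).
For reference (Pauling): C 2.55, Na 0.93, Si 1.90, Cl 3.16, Bi 2.02.
So from lowest to highest: Na < Si < Bi < C < Cl.

Na < Si < Bi < C < Cl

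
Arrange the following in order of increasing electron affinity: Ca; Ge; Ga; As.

Ca, Ga, As, Ge

Ca is in period 4, group 2; Ga is in period 4, group 13; Ge is in period 4, group 14; As is in period 4, group 15.
EA tends to increase across a period and decrease down a group, though the pattern is less regular than for IE or radius.
All lie in period 4; the across-period trend (electron affinity increases left to right) applies, with the exception below.
Note the exception: Ge has a higher electron affinity than As, contrary to the simple trend — adding an electron to As's half-filled 4p³ is unfavourable, so Ge (4p²) has the more exothermic EA.
Approximate values (kJ/mol): Ca 2, Ga 29, Ge 119, As 78.
So from lowest to highest: Ca < Ga < As < Ge.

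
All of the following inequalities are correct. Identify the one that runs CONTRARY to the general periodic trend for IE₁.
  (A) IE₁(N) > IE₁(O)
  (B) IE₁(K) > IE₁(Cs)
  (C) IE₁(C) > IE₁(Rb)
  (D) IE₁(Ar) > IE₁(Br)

(A)

The general trend: IE₁ increases across a period and decreases down a group.
(A) N (period 2, group 15) vs O (period 2, group 16): the stated order contradicts the simple trend.
(B) K (period 4, group 1) vs Cs (period 6, group 1): the stated order agrees with the simple trend.
(C) C (period 2, group 14) vs Rb (period 5, group 1): the stated order agrees with the simple trend.
(D) Ar (period 3, group 18) vs Br (period 4, group 17): the stated order agrees with the simple trend.
The exception is (A): pairing an electron in O's 2p⁴ costs repulsion energy, so O ionizes more easily than half-filled N (2p³).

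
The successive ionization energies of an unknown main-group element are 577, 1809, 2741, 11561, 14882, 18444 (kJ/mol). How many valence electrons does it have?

3

Look for the largest jump between consecutive ionization energies: IE4/IE3 ≈ 4.2, far larger than any earlier ratio.
That jump marks the point where a core electron is being removed. So the atom has 3 valence electrons.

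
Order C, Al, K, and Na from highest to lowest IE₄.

Al > Na > C > K

The fourth ionization energy removes an electron from the +3 ion. For each element: C³⁺ still has 1 valence electron; Al³⁺ is the bare [Ne] core; K³⁺ is already 2 electrons into the core; Na³⁺ is already 2 electrons into the core.
Usually core removal costs more than valence removal, but here the competition is close: a tightly held n=2 valence electron can cost more to remove than an n=3 core electron, so the actual values have to decide it.
Tabulated IE_4 (kJ/mol): C 6223, Al 11577, K 5877, Na 9543.
So the fourth ionization energies run K < C < Na < Al.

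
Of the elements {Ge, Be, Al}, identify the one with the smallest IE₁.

Be is in period 2, group 2; Al is in period 3, group 13; Ge is in period 4, group 14.
Removing the outermost electron gets harder across a period and easier down a group.
These sit on a diagonal, where the across-period and down-group effects partly cancel.
Ge > Al: the two effects oppose for this pair; the across-period effect wins (762 vs 578 kJ/mol).
Be > Ge: the two effects oppose for this pair; the down-group effect wins (900 vs 762 kJ/mol).
Approximate values (kJ/mol): Be 900, Al 578, Ge 762.
The smallest IE₁ among these belongs to Al.

Al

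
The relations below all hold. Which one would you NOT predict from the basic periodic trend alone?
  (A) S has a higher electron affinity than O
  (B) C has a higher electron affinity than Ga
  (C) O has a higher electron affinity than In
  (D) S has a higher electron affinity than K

The general trend: electron affinity increases across a period and decreases down a group.
(A) S (period 3, group 16) vs O (period 2, group 16): the stated order contradicts the simple trend.
(B) C (period 2, group 14) vs Ga (period 4, group 13): the stated order agrees with the simple trend.
(C) O (period 2, group 16) vs In (period 5, group 13): the stated order agrees with the simple trend.
(D) S (period 3, group 16) vs K (period 4, group 1): the stated order agrees with the simple trend.
The exception is (A): the compact 2p subshell of O repels the added electron more than S's larger 3p does.

(A)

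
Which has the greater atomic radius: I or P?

I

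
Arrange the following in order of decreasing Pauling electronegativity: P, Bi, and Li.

P, Bi, Li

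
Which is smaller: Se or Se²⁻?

Forming Se²⁻ adds 2 electrons to Se. More electron–electron repulsion in the same shell, with unchanged nuclear charge, lets the cloud expand.
An anion is larger than its parent atom: Se²⁻ > Se.

Se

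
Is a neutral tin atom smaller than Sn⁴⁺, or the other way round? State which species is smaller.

Forming Sn⁴⁺ removes 4 electrons from Sn. Fewer electrons for the same nuclear charge means less shielding and a higher Z_eff on the remaining electrons.
A cation is smaller than its parent atom: Sn⁴⁺ < Sn.

Sn⁴⁺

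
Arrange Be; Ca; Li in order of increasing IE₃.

After 2 electrons have been removed, what remains? Be²⁺ is the bare [He] core; Ca²⁺ is the bare [Ar] core; Li²⁺ is already 1 electron into the core.
All of these are removing an electron from a noble-gas core or deeper; the smaller core (lower principal quantum number) is held far more tightly, and within a period the higher nuclear charge binds the same core more tightly.
Approximate IE_3 values (kJ/mol): Be 14849, Ca 4912, Li 11815.
Hence IE_3: Ca < Li < Be.

Ca < Li < Be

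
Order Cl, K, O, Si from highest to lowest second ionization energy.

O > K > Cl > Si

IE_2 is the cost of taking one more electron from the +1 cation: Cl⁺ still has 6 valence electrons; K⁺ is the bare [Ar] core; O⁺ still has 5 valence electrons; Si⁺ still has 3 valence electrons.
Usually core removal costs more than valence removal, but here the competition is close: a tightly held n=2 valence electron can cost more to remove than an n=3 core electron, so the actual values have to decide it.
Valence configurations: Cl⁺ [Ne]3s²3p⁴, O⁺ [He]2s²2p³, Si⁺ [Ne]3s²3p¹.
Approximate IE_2 values (kJ/mol): Cl 2298, K 3052, O 3388, Si 1577.
Overall IE_2 order: Si < Cl < K < O.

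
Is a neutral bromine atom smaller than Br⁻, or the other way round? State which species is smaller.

Br

Forming Br⁻ adds 1 electron to Br. More electron–electron repulsion in the same shell, with unchanged nuclear charge, lets the cloud expand.
An anion is larger than its parent atom: Br⁻ > Br.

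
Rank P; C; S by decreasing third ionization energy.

After 2 electrons have been removed, what remains? P²⁺ still has 3 valence electrons; C²⁺ still has 2 valence electrons; S²⁺ still has 4 valence electrons.
All are still removing valence electrons, so compare the +2 ions as you would atoms: IE_3 generally rises across a period (higher Z_eff) and falls down a group (larger shell), subject to the usual subshell exceptions.
Valence configurations: P²⁺ [Ne]3s²3p¹, C²⁺ [He]2s², S²⁺ [Ne]3s²3p².
The numbers (kJ/mol): P 2914, C 4620, S 3357.
So the third ionization energies run P < S < C.

C > S > P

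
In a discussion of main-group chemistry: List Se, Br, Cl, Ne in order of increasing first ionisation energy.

Removing the outermost electron gets harder across a period and easier down a group.
These span different periods and groups, so the two trends combine.
Br > Se: both are in period 4; the period trend gives Br the larger value.
Cl > Br: they share group 17; the group trend gives Cl the larger value.
Ne > Cl: both effects reinforce here, so Ne is clearly the higher of the two.
Approximate values (kJ/mol): Ne 2081, Cl 1251, Se 941, Br 1140.
So from lowest to highest: Se < Br < Cl < Ne.

Se, Br, Cl, Ne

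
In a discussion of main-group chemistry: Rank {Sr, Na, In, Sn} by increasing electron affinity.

Atoms with high Z_eff and room in the valence shell (especially the halogens) have the most exothermic electron affinities.
Here both period and group differ, so the two effects have to be weighed against each other.
In > Sr: both are in period 5; the period trend gives In the larger value.
Na > In: period and group pull opposite ways; the down-group shift dominates (53 vs 29 kJ/mol).
Sn > Na: the two effects oppose for this pair; the across-period effect wins (107 vs 53 kJ/mol).
Tabulated electron affinity (kJ/mol): Na 53, Sr 5, In 29, Sn 107.
So from lowest to highest: Sr < In < Na < Sn.

Sr < In < Na < Sn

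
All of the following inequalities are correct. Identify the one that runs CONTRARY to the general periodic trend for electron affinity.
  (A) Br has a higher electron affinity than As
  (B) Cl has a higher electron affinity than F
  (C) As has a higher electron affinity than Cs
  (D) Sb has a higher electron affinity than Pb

The general trend: electron affinity increases across a period and decreases down a group.
(A) Br (period 4, group 17) vs As (period 4, group 15): the stated order agrees with the simple trend.
(B) Cl (period 3, group 17) vs F (period 2, group 17): the stated order contradicts the simple trend.
(C) As (period 4, group 15) vs Cs (period 6, group 1): the stated order agrees with the simple trend.
(D) Sb (period 5, group 15) vs Pb (period 6, group 14): the stated order agrees with the simple trend.
The exception is (B): F's small 2p subshell makes the incoming electron feel strong e⁻–e⁻ repulsion, so Cl actually releases more energy on gaining an electron.

(B)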